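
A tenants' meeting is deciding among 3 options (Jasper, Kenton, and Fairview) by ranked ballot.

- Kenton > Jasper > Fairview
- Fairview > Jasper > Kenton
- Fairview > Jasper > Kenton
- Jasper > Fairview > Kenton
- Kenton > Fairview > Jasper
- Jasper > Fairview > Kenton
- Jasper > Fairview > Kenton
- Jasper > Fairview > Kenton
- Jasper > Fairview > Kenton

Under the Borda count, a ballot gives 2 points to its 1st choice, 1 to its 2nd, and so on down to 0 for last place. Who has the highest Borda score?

Borda scores:
  Jasper: 1 + 1 + 1 + 2 + 0 + 2 + 2 + 2 + 2 = 13
  Kenton: 2 + 0 + 0 + 0 + 2 + 0 + 0 + 0 + 0 = 4
  Fairview: 0 + 2 + 2 + 1 + 1 + 1 + 1 + 1 + 1 = 10
Jasper has the highest total.

Jasper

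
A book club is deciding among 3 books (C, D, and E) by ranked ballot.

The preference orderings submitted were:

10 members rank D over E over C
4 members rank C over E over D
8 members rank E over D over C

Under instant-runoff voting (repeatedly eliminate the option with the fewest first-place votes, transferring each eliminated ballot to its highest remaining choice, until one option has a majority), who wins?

E

Round 1: D 10, E 8, C 4. C has the fewest and is eliminated.
Round 2: E 12, D 10. E has a majority.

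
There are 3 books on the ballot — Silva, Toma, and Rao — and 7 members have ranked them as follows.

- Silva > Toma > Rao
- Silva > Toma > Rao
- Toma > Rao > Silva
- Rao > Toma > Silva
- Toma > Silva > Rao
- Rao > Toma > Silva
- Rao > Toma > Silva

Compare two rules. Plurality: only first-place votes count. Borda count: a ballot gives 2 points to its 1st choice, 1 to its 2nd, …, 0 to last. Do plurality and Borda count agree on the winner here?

No

Plurality first-place counts: Silva 2, Toma 2, Rao 3 → Rao.
Borda totals: Silva 5, Toma 9, Rao 7 → Toma.
The two rules disagree: plurality picks Rao, Borda picks Toma.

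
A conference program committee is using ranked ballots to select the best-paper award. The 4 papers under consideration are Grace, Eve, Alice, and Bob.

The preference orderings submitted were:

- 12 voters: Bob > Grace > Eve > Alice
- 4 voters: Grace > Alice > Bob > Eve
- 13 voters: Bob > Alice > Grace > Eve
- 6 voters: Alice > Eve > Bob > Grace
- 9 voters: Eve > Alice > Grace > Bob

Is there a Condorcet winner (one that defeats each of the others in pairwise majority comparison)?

Head-to-head results (44 voters total):
Grace vs Eve: Grace wins 29–15.
Grace vs Alice: Alice wins 28–16.
Grace vs Bob: Bob wins 31–13.
Eve vs Alice: Alice wins 23–21.
Eve vs Bob: Bob wins 29–15.
Alice vs Bob: Bob wins 25–19.
Bob beats each rival — Grace (31–13), Eve (29–15), Alice (25–19) — so Bob is the Condorcet winner.

Yes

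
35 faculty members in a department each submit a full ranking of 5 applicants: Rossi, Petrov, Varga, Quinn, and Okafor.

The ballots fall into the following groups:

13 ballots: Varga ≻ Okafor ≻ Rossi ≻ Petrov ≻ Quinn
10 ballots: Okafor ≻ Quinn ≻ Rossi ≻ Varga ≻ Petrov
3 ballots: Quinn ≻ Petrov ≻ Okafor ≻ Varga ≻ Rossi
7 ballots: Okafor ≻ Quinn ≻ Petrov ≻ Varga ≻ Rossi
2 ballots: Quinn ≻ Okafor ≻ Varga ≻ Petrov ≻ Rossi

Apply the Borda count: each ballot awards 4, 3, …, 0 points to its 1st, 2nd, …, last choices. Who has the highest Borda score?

Okafor

Borda scores:
  Rossi: 13·2 + 10·2 + 3·0 + 7·0 + 2·0 = 46
  Petrov: 13·1 + 10·0 + 3·3 + 7·2 + 2·1 = 38
  Varga: 13·4 + 10·1 + 3·1 + 7·1 + 2·2 = 76
  Quinn: 13·0 + 10·3 + 3·4 + 7·3 + 2·4 = 71
  Okafor: 13·3 + 10·4 + 3·2 + 7·4 + 2·3 = 119
Okafor has the highest total.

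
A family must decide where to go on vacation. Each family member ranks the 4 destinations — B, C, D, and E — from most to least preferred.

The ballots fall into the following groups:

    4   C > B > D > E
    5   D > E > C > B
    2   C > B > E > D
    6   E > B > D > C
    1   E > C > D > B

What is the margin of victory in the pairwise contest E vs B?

6

Ballots ranking E above B: 5+6+1 = 12.
Ballots ranking B above E: 4+2 = 6.
E wins 12–6, a margin of 6.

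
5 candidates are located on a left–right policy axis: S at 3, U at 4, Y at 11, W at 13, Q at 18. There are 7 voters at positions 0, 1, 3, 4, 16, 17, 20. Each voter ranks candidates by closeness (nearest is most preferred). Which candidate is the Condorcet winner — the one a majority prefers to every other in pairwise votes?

U

With single-peaked preferences on a line, the Condorcet winner is the candidate closest to the median voter.
The median voter (position 4) is closest to U at 4.
Check: U vs W — voters closer to U: 4 of 7.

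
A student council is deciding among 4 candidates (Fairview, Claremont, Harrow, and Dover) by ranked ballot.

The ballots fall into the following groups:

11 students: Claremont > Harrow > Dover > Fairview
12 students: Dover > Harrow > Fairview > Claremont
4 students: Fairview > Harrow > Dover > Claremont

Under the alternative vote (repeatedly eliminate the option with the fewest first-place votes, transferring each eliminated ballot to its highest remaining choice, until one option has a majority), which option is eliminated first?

Harrow

Round 1: Dover 12, Claremont 11, Fairview 4, Harrow 0. Harrow has the fewest and is eliminated.
Round 2: Dover 12, Claremont 11, Fairview 4. Fairview has the fewest and is eliminated.
Round 3: Dover 16, Claremont 11. Dover has a majority.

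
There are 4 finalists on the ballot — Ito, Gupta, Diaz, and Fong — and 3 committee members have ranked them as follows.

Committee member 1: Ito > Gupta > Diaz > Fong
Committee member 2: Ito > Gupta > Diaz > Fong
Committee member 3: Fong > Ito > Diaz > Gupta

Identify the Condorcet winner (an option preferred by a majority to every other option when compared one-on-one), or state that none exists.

Ito

Head-to-head results (3 voters total):
Ito vs Gupta: Ito wins 3–0.
Ito vs Diaz: Ito wins 3–0.
Ito vs Fong: Ito wins 2–1.
Gupta vs Diaz: Gupta wins 2–1.
Gupta vs Fong: Gupta wins 2–1.
Diaz vs Fong: Diaz wins 2–1.
Ito beats each rival — Gupta (3–0), Diaz (3–0), Fong (2–1) — so Ito is the Condorcet winner.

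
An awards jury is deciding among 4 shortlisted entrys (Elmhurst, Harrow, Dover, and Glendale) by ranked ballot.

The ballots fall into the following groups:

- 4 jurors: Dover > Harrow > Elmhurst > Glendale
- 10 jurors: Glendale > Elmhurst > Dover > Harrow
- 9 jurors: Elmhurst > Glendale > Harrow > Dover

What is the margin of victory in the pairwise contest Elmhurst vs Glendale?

Ballots ranking Elmhurst above Glendale: 4+9 = 13.
Ballots ranking Glendale above Elmhurst: 10.
Elmhurst wins 13–10, a margin of 3.

3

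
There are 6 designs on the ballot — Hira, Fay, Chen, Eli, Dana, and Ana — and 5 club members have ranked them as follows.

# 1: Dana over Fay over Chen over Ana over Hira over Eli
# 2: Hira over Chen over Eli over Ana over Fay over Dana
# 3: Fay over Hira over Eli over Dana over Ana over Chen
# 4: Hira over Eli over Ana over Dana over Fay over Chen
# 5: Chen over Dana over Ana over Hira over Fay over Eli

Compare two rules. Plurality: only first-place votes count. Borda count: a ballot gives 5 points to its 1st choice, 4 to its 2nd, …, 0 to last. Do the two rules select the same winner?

Yes

Plurality first-place counts: Hira 2, Fay 1, Chen 1, Eli 0, Dana 1, Ana 0 → Hira.
Borda totals: Hira 17, Fay 12, Chen 12, Eli 10, Dana 13, Ana 11 → Hira.
The two rules agree on Hira.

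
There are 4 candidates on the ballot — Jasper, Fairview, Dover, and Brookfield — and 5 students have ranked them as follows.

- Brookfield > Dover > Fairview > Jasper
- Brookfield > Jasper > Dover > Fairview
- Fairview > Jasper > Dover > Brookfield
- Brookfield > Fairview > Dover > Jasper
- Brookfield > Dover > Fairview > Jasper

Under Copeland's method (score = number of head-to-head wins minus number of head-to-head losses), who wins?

Brookfield

Pairwise results:
  Jasper vs Fairview: Fairview wins 4–1.
  Jasper vs Dover: Dover wins 3–2.
  Jasper vs Brookfield: Brookfield wins 4–1.
  Fairview vs Dover: Dover wins 3–2.
  Fairview vs Brookfield: Brookfield wins 4–1.
  Dover vs Brookfield: Brookfield wins 4–1.
Copeland scores (wins − losses):
  Jasper: 0 − 3 = -3
  Fairview: 1 − 2 = -1
  Dover: 2 − 1 = 1
  Brookfield: 3 − 0 = 3
Brookfield has the best Copeland score.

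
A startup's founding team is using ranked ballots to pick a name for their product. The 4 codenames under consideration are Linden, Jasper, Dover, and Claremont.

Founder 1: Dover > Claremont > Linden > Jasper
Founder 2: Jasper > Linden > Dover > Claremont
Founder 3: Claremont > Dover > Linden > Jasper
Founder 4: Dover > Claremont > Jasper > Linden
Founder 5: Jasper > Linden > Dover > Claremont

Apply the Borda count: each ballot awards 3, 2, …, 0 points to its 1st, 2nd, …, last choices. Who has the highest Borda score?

Dover

Borda scores:
  Linden: 1 + 2 + 1 + 0 + 2 = 6
  Jasper: 0 + 3 + 0 + 1 + 3 = 7
  Dover: 3 + 1 + 2 + 3 + 1 = 10
  Claremont: 2 + 0 + 3 + 2 + 0 = 7
Dover has the highest total.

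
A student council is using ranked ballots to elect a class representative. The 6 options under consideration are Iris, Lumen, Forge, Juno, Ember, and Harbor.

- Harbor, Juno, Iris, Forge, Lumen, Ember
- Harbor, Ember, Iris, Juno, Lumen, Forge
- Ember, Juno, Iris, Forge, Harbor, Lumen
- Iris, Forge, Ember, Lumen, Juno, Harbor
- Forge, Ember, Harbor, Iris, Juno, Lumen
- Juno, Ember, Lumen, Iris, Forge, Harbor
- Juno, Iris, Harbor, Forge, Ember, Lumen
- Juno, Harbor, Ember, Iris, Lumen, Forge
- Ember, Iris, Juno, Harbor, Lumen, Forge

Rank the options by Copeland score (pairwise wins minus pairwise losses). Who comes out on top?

Pairwise results:
  Iris vs Lumen: Iris wins 8–1.
  Iris vs Forge: Iris wins 8–1.
  Iris vs Juno: Juno wins 5–4.
  Iris vs Ember: Ember wins 6–3.
  Iris vs Harbor: Iris wins 5–4.
  Lumen vs Forge: Forge wins 5–4.
  Lumen vs Juno: Juno wins 8–1.
  Lumen vs Ember: Ember wins 8–1.
  Lumen vs Harbor: Harbor wins 7–2.
  Forge vs Juno: Juno wins 7–2.
  Forge vs Ember: Ember wins 5–4.
  Forge vs Harbor: Harbor wins 5–4.
  Juno vs Ember: Ember wins 5–4.
  Juno vs Harbor: Juno wins 6–3.
  Ember vs Harbor: Ember wins 5–4.
Copeland scores (wins − losses):
  Iris: 3 − 2 = 1
  Lumen: 0 − 5 = -5
  Forge: 1 − 4 = -3
  Juno: 4 − 1 = 3
  Ember: 5 − 0 = 5
  Harbor: 2 − 3 = -1
Ember has the best Copeland score.

Ember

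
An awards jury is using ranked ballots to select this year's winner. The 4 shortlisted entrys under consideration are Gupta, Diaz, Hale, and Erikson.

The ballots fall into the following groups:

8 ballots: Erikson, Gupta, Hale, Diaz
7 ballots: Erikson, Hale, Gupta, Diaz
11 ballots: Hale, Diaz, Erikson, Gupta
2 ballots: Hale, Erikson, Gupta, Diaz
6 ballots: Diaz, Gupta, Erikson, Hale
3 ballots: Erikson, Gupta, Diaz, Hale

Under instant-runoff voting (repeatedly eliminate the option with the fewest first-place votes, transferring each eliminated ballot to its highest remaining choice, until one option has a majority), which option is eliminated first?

Round 1: Erikson 18, Hale 13, Diaz 6, Gupta 0. Gupta has the fewest and is eliminated.
Round 2: Erikson 18, Hale 13, Diaz 6. Diaz has the fewest and is eliminated.
Round 3: Erikson 24, Hale 13. Erikson has a majority.

Gupta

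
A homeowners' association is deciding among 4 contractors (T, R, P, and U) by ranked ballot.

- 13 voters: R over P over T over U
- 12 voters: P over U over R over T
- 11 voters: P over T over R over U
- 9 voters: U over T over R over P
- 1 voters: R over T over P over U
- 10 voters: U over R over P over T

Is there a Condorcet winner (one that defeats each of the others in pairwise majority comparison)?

Head-to-head results (56 voters total):
T vs R: R wins 36–20.
T vs P: P wins 46–10.
T vs U: U wins 31–25.
R vs P: R wins 33–23.
R vs U: U wins 31–25.
P vs U: P wins 37–19.
No candidate beats all others: R beats P beats U beats R, a majority cycle.

No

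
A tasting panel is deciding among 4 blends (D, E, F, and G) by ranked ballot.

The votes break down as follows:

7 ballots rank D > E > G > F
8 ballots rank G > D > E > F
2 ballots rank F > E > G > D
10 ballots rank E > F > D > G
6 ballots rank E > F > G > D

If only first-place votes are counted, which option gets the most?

E

First-place vote totals:
  D: 7
  E: 16
  F: 2
  G: 8
E has the most first-place votes.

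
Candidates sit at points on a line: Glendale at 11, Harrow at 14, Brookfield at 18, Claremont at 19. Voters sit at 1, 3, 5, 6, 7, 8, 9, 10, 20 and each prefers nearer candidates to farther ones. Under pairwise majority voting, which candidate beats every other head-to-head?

With single-peaked preferences on a line, the Condorcet winner is the candidate closest to the median voter.
The median voter (position 7) is closest to Glendale at 11.
Check: Glendale vs Claremont — voters closer to Glendale: 8 of 9.

Glendale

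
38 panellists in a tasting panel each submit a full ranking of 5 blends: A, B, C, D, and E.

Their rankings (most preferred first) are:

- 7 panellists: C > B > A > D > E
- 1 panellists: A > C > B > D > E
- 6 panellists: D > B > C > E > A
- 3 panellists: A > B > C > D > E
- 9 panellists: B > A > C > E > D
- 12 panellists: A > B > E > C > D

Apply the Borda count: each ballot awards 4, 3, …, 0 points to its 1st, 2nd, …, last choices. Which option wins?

B

Borda scores:
  A: 7·2 + 4 + 6·0 + 3·4 + 9·3 + 12·4 = 105
  B: 7·3 + 2 + 6·3 + 3·3 + 9·4 + 12·3 = 122
  C: 7·4 + 3 + 6·2 + 3·2 + 9·2 + 12·1 = 79
  D: 7·1 + 1 + 6·4 + 3·1 + 9·0 + 12·0 = 35
  E: 7·0 + 0 + 6·1 + 3·0 + 9·1 + 12·2 = 39
B has the highest total.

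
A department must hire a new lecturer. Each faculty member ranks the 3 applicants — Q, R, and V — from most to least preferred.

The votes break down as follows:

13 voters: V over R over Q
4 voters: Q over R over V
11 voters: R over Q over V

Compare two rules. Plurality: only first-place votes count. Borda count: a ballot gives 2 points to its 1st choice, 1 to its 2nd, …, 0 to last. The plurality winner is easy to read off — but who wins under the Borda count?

R

Plurality first-place counts: Q 4, R 11, V 13 → V.
Borda totals: Q 19, R 39, V 26 → R.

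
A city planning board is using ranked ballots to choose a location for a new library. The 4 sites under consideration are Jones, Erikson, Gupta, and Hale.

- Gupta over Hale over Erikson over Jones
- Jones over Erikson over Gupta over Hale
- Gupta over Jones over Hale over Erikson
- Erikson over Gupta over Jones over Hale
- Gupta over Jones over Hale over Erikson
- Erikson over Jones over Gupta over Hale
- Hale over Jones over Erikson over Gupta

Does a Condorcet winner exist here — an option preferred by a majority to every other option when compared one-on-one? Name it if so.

Head-to-head results (7 voters total):
Jones vs Erikson: Jones wins 4–3.
Jones vs Gupta: Gupta wins 4–3.
Jones vs Hale: Jones wins 5–2.
Erikson vs Gupta: Erikson wins 4–3.
Erikson vs Hale: Hale wins 4–3.
Gupta vs Hale: Gupta wins 6–1.
No candidate beats all others: Jones beats Erikson beats Gupta beats Jones, a majority cycle.

There is no Condorcet winner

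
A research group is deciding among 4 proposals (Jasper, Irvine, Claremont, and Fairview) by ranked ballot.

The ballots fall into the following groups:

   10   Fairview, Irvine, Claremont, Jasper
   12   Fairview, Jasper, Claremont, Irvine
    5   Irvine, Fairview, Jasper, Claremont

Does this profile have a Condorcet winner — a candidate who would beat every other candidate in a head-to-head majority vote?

Yes

Head-to-head results (27 voters total):
Jasper vs Irvine: Irvine wins 15–12.
Jasper vs Claremont: Jasper wins 17–10.
Jasper vs Fairview: Fairview wins 27–0.
Irvine vs Claremont: Irvine wins 15–12.
Irvine vs Fairview: Fairview wins 22–5.
Claremont vs Fairview: Fairview wins 27–0.
Fairview beats each rival — Jasper (27–0), Irvine (22–5), Claremont (27–0) — so Fairview is the Condorcet winner.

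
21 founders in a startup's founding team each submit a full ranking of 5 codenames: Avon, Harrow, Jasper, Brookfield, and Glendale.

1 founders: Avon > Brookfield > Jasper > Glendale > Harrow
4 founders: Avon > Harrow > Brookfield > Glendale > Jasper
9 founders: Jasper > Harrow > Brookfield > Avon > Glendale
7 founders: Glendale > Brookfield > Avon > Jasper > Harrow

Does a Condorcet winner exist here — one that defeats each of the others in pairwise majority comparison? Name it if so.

Head-to-head results (21 voters total):
Avon vs Harrow: Avon wins 12–9.
Avon vs Jasper: Avon wins 12–9.
Avon vs Brookfield: Brookfield wins 16–5.
Avon vs Glendale: Avon wins 14–7.
Harrow vs Jasper: Jasper wins 17–4.
Harrow vs Brookfield: Harrow wins 13–8.
Harrow vs Glendale: Harrow wins 13–8.
Jasper vs Brookfield: Brookfield wins 12–9.
Jasper vs Glendale: Glendale wins 11–10.
Brookfield vs Glendale: Brookfield wins 14–7.
No candidate beats all others: Avon beats Harrow beats Brookfield beats Avon, a majority cycle.

None — there is no Condorcet winner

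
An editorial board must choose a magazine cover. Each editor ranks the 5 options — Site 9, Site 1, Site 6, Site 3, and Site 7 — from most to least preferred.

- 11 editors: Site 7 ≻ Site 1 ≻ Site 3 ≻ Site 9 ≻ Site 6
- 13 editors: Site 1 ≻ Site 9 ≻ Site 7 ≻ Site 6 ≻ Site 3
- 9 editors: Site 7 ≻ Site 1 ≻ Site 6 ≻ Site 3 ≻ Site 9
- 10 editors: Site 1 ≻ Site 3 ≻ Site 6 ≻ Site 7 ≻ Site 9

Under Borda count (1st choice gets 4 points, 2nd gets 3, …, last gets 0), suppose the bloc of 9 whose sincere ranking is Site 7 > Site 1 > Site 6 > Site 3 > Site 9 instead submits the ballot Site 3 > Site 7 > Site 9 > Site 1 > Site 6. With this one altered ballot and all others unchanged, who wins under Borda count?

Site 1

Borda totals with the altered ballot: Site 9 68, Site 1 134, Site 6 33, Site 3 88, Site 7 107.
The winner is unchanged: still Site 1.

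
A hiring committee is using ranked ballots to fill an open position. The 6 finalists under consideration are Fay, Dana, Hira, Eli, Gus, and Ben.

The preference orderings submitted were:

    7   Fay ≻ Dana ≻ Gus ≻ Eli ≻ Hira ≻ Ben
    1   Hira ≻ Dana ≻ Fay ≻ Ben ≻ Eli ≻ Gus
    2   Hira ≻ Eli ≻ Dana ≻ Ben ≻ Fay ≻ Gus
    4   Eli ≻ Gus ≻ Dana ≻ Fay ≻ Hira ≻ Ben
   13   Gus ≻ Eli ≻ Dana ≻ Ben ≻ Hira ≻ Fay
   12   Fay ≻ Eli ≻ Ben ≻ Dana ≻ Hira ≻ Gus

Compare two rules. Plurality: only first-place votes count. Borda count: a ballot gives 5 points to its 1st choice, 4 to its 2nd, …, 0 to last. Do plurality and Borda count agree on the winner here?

No

Plurality first-place counts: Fay 19, Dana 0, Hira 3, Eli 4, Gus 13, Ben 0 → Fay.
Borda totals: Fay 108, Dana 113, Hira 51, Eli 143, Gus 102, Ben 68 → Eli.
The two rules disagree: plurality picks Fay, Borda picks Eli.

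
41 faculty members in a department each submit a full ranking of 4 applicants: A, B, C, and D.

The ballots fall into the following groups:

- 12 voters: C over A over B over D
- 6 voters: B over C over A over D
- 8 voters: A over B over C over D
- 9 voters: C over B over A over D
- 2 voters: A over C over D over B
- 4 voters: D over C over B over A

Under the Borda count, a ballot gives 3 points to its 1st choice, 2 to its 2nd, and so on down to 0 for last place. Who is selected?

Borda scores:
  A: 12·2 + 6·1 + 8·3 + 9·1 + 2·3 + 4·0 = 69
  B: 12·1 + 6·3 + 8·2 + 9·2 + 2·0 + 4·1 = 68
  C: 12·3 + 6·2 + 8·1 + 9·3 + 2·2 + 4·2 = 95
  D: 12·0 + 6·0 + 8·0 + 9·0 + 2·1 + 4·3 = 14
C has the highest total.

C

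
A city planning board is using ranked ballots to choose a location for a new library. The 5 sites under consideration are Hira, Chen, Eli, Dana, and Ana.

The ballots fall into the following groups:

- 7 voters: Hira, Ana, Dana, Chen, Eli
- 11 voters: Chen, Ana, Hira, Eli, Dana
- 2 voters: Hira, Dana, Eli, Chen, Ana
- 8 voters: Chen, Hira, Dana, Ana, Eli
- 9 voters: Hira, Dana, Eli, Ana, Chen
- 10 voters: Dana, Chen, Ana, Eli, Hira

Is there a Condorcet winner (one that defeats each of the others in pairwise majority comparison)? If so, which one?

None — there is no Condorcet winner

Head-to-head results (47 voters total):
Hira vs Chen: Chen wins 29–18.
Hira vs Eli: Hira wins 37–10.
Hira vs Dana: Hira wins 37–10.
Hira vs Ana: Hira wins 26–21.
Chen vs Eli: Chen wins 36–11.
Chen vs Dana: Dana wins 28–19.
Chen vs Ana: Chen wins 31–16.
Eli vs Dana: Dana wins 36–11.
Eli vs Ana: Ana wins 36–11.
Dana vs Ana: Dana wins 29–18.
No candidate beats all others: Hira beats Dana beats Chen beats Hira, a majority cycle.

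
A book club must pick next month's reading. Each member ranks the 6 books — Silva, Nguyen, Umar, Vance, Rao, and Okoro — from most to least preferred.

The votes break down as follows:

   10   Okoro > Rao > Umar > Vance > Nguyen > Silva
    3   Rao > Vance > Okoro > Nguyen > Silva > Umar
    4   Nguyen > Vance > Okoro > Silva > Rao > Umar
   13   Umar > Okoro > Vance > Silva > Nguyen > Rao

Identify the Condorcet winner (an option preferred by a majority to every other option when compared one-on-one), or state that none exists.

Head-to-head results (30 voters total):
Silva vs Nguyen: Nguyen wins 17–13.
Silva vs Umar: Umar wins 23–7.
Silva vs Vance: Vance wins 30–0.
Silva vs Rao: Silva wins 17–13.
Silva vs Okoro: Okoro wins 30–0.
Nguyen vs Umar: Umar wins 23–7.
Nguyen vs Vance: Vance wins 26–4.
Nguyen vs Rao: Nguyen wins 17–13.
Nguyen vs Okoro: Okoro wins 26–4.
Umar vs Vance: Umar wins 23–7.
Umar vs Rao: Rao wins 17–13.
Umar vs Okoro: Okoro wins 17–13.
Vance vs Rao: Vance wins 17–13.
Vance vs Okoro: Okoro wins 23–7.
Rao vs Okoro: Okoro wins 27–3.
Okoro beats each rival — Silva (30–0), Nguyen (26–4), Umar (17–13), Vance (23–7), Rao (27–3) — so Okoro is the Condorcet winner.

Okoro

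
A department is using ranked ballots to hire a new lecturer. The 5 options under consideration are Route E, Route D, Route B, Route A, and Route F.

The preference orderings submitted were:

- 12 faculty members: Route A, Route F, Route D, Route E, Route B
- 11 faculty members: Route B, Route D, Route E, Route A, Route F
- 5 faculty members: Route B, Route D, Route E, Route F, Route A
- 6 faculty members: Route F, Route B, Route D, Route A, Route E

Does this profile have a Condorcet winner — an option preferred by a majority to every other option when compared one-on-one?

No

Head-to-head results (34 voters total):
Route E vs Route D: Route D wins 34–0.
Route E vs Route B: Route B wins 22–12.
Route E vs Route A: Route A wins 18–16.
Route E vs Route F: Route F wins 18–16.
Route D vs Route B: Route B wins 22–12.
Route D vs Route A: Route D wins 22–12.
Route D vs Route F: Route F wins 18–16.
Route B vs Route A: Route B wins 22–12.
Route B vs Route F: Route F wins 18–16.
Route A vs Route F: Route A wins 23–11.
No candidate beats all others: Route D beats Route A beats Route F beats Route D, a majority cycle.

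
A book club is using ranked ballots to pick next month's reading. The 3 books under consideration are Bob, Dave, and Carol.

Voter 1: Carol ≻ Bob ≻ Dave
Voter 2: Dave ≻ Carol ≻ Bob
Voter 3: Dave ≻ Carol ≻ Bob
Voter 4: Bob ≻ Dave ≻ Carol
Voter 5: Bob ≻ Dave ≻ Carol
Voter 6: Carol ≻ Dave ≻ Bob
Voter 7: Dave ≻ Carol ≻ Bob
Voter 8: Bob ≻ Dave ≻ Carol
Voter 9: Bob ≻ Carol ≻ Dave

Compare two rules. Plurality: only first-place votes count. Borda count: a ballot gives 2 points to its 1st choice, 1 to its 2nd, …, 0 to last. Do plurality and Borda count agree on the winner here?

No

Plurality first-place counts: Bob 4, Dave 3, Carol 2 → Bob.
Borda totals: Bob 9, Dave 10, Carol 8 → Dave.
The two rules disagree: plurality picks Bob, Borda picks Dave.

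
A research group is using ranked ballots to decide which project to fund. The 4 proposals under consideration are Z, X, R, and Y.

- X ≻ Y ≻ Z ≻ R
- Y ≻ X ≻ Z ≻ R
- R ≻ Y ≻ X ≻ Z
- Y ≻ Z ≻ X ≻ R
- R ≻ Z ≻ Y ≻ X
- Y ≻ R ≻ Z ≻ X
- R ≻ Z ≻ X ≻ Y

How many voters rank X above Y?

Ballots ranking X above Y: 2.
Ballots ranking Y above X: 5.
So 2 of 7 voters prefer X to Y.

2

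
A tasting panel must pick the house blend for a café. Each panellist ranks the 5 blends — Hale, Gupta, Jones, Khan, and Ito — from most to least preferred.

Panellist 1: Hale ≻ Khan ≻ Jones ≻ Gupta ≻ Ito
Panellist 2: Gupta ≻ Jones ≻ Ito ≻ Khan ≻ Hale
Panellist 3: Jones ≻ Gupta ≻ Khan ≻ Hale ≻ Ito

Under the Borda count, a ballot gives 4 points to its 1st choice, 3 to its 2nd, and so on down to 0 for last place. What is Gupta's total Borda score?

Borda scores:
  Hale: 4 + 0 + 1 = 5
  Gupta: 1 + 4 + 3 = 8
  Jones: 2 + 3 + 4 = 9
  Khan: 3 + 1 + 2 = 6
  Ito: 0 + 2 + 0 = 2

8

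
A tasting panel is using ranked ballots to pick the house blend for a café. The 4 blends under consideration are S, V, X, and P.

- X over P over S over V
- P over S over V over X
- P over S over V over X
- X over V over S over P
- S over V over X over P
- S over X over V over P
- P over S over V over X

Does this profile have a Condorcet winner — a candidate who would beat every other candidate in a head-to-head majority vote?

No

Head-to-head results (7 voters total):
S vs V: S wins 6–1.
S vs X: S wins 5–2.
S vs P: P wins 4–3.
V vs X: V wins 4–3.
V vs P: P wins 4–3.
X vs P: X wins 4–3.
No candidate beats all others: S beats X beats P beats S, a majority cycle.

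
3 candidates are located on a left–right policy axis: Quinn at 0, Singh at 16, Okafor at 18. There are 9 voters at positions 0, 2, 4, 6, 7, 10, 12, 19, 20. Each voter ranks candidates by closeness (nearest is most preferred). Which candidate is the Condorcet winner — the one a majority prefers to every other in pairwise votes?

With single-peaked preferences on a line, the Condorcet winner is the candidate closest to the median voter.
The median voter (position 7) is closest to Quinn at 0.
Check: Quinn vs Singh — voters closer to Quinn: 5 of 9.

Quinn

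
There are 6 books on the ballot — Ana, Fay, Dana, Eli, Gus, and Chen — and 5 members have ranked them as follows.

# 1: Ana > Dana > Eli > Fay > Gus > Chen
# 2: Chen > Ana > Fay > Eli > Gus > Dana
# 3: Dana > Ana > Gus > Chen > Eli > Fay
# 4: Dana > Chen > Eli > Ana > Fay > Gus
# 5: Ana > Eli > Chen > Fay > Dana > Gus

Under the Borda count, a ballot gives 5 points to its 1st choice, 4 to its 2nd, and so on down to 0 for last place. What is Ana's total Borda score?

20

Borda scores:
  Ana: 5 + 4 + 4 + 2 + 5 = 20
  Fay: 2 + 3 + 0 + 1 + 2 = 8
  Dana: 4 + 0 + 5 + 5 + 1 = 15
  Eli: 3 + 2 + 1 + 3 + 4 = 13
  Gus: 1 + 1 + 3 + 0 + 0 = 5
  Chen: 0 + 5 + 2 + 4 + 3 = 14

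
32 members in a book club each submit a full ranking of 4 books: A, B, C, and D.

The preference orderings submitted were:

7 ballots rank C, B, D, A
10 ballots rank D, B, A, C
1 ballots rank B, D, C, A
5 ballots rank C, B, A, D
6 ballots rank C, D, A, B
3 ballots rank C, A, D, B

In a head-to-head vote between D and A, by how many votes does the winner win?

16

Ballots ranking D above A: 7+10+1+6 = 24.
Ballots ranking A above D: 5+3 = 8.
D wins 24–8, a margin of 16.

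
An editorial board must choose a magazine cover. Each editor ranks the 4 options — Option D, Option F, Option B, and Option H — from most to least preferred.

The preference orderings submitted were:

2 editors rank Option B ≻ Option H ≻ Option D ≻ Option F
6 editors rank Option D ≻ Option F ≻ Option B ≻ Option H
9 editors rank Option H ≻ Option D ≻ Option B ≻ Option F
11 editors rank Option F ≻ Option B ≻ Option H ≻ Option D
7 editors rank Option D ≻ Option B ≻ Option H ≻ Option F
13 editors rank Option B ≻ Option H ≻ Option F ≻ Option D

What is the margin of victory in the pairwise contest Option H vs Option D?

Ballots ranking Option H above Option D: 2+9+11+13 = 35.
Ballots ranking Option D above Option H: 6+7 = 13.
Option H wins 35–13, a margin of 22.

22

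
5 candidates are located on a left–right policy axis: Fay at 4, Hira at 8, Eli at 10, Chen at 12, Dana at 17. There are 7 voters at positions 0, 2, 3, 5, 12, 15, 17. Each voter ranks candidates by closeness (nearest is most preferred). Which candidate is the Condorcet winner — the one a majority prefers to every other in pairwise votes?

With single-peaked preferences on a line, the Condorcet winner is the candidate closest to the median voter.
The median voter (position 5) is closest to Fay at 4.
Check: Fay vs Chen — voters closer to Fay: 4 of 7.

Fay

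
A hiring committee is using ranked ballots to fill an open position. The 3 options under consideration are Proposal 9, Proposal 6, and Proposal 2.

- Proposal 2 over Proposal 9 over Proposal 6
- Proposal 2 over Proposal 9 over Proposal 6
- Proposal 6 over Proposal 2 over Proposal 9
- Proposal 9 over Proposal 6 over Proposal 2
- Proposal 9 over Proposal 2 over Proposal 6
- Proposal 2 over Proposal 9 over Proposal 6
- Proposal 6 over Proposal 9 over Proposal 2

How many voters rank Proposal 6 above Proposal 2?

Ballots ranking Proposal 6 above Proposal 2: 3.
Ballots ranking Proposal 2 above Proposal 6: 4.
So 3 of 7 voters prefer Proposal 6 to Proposal 2.

3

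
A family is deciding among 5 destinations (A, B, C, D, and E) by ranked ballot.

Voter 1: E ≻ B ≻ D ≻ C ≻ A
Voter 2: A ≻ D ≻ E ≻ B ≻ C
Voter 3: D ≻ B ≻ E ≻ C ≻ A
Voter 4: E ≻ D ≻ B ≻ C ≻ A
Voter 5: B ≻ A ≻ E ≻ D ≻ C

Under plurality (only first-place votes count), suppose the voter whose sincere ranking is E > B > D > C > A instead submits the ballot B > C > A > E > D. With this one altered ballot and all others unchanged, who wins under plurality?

First-place totals with the altered ballot: A 1, B 2, C 0, D 1, E 1.
The switch changes the winner from E to B.

B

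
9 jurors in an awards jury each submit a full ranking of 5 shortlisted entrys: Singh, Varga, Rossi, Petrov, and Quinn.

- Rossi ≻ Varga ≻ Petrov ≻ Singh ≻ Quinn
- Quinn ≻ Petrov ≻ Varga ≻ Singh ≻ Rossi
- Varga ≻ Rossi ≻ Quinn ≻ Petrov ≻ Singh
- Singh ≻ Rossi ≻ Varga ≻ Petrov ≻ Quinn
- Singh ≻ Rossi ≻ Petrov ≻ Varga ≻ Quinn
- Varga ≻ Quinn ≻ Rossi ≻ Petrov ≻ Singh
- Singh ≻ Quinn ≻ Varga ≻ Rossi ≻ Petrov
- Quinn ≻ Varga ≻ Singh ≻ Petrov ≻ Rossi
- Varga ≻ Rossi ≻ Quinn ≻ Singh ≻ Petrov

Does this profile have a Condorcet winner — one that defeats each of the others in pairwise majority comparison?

Head-to-head results (9 voters total):
Singh vs Varga: Varga wins 6–3.
Singh vs Rossi: Singh wins 5–4.
Singh vs Petrov: Singh wins 5–4.
Singh vs Quinn: Quinn wins 5–4.
Varga vs Rossi: Varga wins 6–3.
Varga vs Petrov: Varga wins 7–2.
Varga vs Quinn: Varga wins 6–3.
Rossi vs Petrov: Rossi wins 7–2.
Rossi vs Quinn: Rossi wins 5–4.
Petrov vs Quinn: Quinn wins 6–3.
Varga beats each rival — Singh (6–3), Rossi (6–3), Petrov (7–2), Quinn (6–3) — so Varga is the Condorcet winner.

Yes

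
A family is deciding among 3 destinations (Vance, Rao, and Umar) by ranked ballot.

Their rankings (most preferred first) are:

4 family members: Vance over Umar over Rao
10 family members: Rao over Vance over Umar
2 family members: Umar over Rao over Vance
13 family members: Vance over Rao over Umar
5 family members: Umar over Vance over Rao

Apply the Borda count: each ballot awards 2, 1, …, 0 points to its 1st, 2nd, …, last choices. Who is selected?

Borda scores:
  Vance: 4·2 + 10·1 + 2·0 + 13·2 + 5·1 = 49
  Rao: 4·0 + 10·2 + 2·1 + 13·1 + 5·0 = 35
  Umar: 4·1 + 10·0 + 2·2 + 13·0 + 5·2 = 18
Vance has the highest total.

Vance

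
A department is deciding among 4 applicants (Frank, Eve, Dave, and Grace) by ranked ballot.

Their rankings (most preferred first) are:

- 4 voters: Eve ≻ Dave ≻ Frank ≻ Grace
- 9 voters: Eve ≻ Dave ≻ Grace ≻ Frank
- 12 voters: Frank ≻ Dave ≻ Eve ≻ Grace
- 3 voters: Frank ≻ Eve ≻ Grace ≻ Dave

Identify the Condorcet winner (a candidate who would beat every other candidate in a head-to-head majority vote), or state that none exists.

Frank

Head-to-head results (28 voters total):
Frank vs Eve: Frank wins 15–13.
Frank vs Dave: Frank wins 15–13.
Frank vs Grace: Frank wins 19–9.
Eve vs Dave: Eve wins 16–12.
Eve vs Grace: Eve wins 28–0.
Dave vs Grace: Dave wins 25–3.
Frank beats each rival — Eve (15–13), Dave (15–13), Grace (19–9) — so Frank is the Condorcet winner.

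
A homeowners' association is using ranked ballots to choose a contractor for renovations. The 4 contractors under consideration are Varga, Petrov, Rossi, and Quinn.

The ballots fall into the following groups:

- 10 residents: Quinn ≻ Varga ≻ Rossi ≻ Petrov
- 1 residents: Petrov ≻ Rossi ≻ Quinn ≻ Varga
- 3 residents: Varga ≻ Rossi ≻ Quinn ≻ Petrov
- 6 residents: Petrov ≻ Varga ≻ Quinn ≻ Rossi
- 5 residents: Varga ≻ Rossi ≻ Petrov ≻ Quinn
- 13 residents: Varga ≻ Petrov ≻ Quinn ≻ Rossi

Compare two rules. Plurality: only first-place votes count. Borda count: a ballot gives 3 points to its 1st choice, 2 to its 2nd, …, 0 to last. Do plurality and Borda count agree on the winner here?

Plurality first-place counts: Varga 21, Petrov 7, Rossi 0, Quinn 10 → Varga.
Borda totals: Varga 95, Petrov 52, Rossi 28, Quinn 53 → Varga.
The two rules agree on Varga.

Yes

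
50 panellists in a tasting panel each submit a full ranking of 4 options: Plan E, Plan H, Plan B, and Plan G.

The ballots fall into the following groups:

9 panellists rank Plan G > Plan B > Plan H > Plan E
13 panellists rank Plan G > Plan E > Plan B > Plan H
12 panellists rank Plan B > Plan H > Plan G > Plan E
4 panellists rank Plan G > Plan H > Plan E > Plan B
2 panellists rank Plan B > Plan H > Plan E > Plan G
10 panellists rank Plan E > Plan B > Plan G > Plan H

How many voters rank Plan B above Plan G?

24

Ballots ranking Plan B above Plan G: 12+2+10 = 24.
Ballots ranking Plan G above Plan B: 9+13+4 = 26.
So 24 of 50 voters prefer Plan B to Plan G.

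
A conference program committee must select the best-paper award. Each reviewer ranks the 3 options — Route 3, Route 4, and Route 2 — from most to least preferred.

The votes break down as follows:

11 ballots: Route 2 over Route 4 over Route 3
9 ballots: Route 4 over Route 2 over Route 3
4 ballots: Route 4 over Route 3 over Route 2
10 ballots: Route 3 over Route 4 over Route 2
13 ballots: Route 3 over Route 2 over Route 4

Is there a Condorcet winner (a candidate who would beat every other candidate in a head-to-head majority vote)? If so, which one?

No Condorcet winner

Head-to-head results (47 voters total):
Route 3 vs Route 4: Route 4 wins 24–23.
Route 3 vs Route 2: Route 3 wins 27–20.
Route 4 vs Route 2: Route 2 wins 24–23.
No candidate beats all others: Route 3 beats Route 2 beats Route 4 beats Route 3, a majority cycle.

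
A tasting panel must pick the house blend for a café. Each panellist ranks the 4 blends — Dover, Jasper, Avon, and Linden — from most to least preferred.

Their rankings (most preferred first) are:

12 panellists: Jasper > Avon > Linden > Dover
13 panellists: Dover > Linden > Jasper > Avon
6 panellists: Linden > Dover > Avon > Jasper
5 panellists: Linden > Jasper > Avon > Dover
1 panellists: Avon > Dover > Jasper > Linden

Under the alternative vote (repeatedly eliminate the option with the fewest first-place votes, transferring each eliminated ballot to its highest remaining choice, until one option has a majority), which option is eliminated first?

Avon

Round 1: Dover 13, Jasper 12, Linden 11, Avon 1. Avon has the fewest and is eliminated.
Round 2: Dover 14, Jasper 12, Linden 11. Linden has the fewest and is eliminated.
Round 3: Dover 20, Jasper 17. Dover has a majority.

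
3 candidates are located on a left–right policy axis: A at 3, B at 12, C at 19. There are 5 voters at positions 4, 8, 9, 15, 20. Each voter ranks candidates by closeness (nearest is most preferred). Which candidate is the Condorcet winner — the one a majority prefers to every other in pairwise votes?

With single-peaked preferences on a line, the Condorcet winner is the candidate closest to the median voter.
The median voter (position 9) is closest to B at 12.
Check: B vs A — voters closer to B: 4 of 5.

B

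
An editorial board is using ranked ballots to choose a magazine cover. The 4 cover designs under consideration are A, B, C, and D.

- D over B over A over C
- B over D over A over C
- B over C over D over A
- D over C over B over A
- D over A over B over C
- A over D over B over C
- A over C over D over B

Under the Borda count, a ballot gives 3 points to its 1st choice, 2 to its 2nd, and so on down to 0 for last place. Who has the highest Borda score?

Borda scores:
  A: 1 + 1 + 0 + 0 + 2 + 3 + 3 = 10
  B: 2 + 3 + 3 + 1 + 1 + 1 + 0 = 11
  C: 0 + 0 + 2 + 2 + 0 + 0 + 2 = 6
  D: 3 + 2 + 1 + 3 + 3 + 2 + 1 = 15
D has the highest total.

D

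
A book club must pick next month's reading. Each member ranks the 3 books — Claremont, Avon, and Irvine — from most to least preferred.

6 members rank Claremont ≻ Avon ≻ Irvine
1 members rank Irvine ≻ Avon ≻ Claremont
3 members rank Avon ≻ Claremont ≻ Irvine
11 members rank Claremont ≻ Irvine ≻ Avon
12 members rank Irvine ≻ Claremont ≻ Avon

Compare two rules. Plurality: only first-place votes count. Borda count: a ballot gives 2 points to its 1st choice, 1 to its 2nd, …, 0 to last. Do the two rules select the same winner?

Plurality first-place counts: Claremont 17, Avon 3, Irvine 13 → Claremont.
Borda totals: Claremont 49, Avon 13, Irvine 37 → Claremont.
The two rules agree on Claremont.

Yes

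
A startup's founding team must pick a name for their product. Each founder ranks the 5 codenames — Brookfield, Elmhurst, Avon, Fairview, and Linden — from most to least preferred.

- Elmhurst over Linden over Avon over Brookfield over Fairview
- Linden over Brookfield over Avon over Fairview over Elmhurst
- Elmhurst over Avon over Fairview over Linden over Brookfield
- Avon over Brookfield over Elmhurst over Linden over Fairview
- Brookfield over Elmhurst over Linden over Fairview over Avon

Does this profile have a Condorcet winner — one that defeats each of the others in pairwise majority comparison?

No

Head-to-head results (5 voters total):
Brookfield vs Elmhurst: Brookfield wins 3–2.
Brookfield vs Avon: Avon wins 3–2.
Brookfield vs Fairview: Brookfield wins 4–1.
Brookfield vs Linden: Linden wins 3–2.
Elmhurst vs Avon: Elmhurst wins 3–2.
Elmhurst vs Fairview: Elmhurst wins 4–1.
Elmhurst vs Linden: Elmhurst wins 4–1.
Avon vs Fairview: Avon wins 4–1.
Avon vs Linden: Linden wins 3–2.
Fairview vs Linden: Linden wins 4–1.
No candidate beats all others: Brookfield beats Elmhurst beats Avon beats Brookfield, a majority cycle.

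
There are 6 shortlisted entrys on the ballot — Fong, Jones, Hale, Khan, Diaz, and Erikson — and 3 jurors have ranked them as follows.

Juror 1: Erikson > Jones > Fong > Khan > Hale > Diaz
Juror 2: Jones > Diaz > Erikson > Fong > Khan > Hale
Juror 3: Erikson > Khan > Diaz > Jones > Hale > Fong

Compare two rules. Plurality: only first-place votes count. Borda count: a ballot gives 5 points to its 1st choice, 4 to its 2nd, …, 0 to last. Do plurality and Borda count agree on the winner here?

Plurality first-place counts: Fong 0, Jones 1, Hale 0, Khan 0, Diaz 0, Erikson 2 → Erikson.
Borda totals: Fong 5, Jones 11, Hale 2, Khan 7, Diaz 7, Erikson 13 → Erikson.
The two rules agree on Erikson.

Yes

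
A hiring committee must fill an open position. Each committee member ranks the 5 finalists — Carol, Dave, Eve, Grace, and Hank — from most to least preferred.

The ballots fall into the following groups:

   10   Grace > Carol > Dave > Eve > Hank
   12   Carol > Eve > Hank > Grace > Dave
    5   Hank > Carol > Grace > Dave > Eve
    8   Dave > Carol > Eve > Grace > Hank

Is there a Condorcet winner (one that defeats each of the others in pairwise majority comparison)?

Head-to-head results (35 voters total):
Carol vs Dave: Carol wins 27–8.
Carol vs Eve: Carol wins 35–0.
Carol vs Grace: Carol wins 25–10.
Carol vs Hank: Carol wins 30–5.
Dave vs Eve: Dave wins 23–12.
Dave vs Grace: Grace wins 27–8.
Dave vs Hank: Dave wins 18–17.
Eve vs Grace: Eve wins 20–15.
Eve vs Hank: Eve wins 30–5.
Grace vs Hank: Grace wins 18–17.
Carol beats each rival — Dave (27–8), Eve (35–0), Grace (25–10), Hank (30–5) — so Carol is the Condorcet winner.

Yes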